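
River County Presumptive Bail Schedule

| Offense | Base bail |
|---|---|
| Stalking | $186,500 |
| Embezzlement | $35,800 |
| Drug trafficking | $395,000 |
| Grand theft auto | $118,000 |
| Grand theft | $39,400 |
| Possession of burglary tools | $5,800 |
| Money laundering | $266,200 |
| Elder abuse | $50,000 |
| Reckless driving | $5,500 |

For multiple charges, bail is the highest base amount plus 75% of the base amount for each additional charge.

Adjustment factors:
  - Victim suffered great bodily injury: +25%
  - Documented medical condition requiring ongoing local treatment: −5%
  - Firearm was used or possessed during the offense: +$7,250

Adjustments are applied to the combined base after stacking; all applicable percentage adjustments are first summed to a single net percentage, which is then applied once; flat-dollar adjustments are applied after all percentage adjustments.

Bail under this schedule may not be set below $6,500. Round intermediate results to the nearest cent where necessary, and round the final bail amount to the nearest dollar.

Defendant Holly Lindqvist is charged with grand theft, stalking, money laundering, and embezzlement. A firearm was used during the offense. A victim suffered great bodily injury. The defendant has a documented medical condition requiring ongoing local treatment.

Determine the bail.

$562,220

Base amounts from the schedule: grand theft $39,400; stalking $186,500; money laundering $266,200; embezzlement $35,800.
Stacking rule: highest base plus 75% of each additional charge. Highest is money laundering at $266,200. Additional: $39,400 × 75% = $29,550; $186,500 × 75% = $139,875; $35,800 × 75% = $26,850. Combined base = $266,200 + $196,275 = $462,475.
Net percentage adjustment: +25% −5% = +20%. $462,475 × 1.2 = $554,970.
Firearm was used or possessed during the offense (+$7,250 flat): $554,970 + $7,250 = $562,220.
$562,220 is at or above the $6,500 minimum.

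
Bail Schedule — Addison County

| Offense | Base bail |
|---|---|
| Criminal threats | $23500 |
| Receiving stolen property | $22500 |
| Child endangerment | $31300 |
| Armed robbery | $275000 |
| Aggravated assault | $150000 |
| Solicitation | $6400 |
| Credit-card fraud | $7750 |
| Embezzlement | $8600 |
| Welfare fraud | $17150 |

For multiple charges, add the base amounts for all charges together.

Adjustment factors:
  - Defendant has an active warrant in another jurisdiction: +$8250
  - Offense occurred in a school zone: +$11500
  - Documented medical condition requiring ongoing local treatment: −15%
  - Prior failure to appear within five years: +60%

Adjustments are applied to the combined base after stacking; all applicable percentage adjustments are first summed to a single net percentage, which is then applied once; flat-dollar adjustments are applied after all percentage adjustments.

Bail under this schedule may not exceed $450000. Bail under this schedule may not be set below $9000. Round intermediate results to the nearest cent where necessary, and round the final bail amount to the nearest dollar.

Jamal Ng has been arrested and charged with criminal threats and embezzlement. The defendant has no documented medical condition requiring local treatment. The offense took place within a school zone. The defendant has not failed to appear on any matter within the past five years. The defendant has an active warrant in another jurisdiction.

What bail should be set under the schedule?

Base amounts from the schedule: criminal threats $23500; embezzlement $8600.
Stacking rule: sum of all bases. $23500 + $8600 = $32100.
Defendant has an active warrant in another jurisdiction (+$8250 flat): $32100 + $8250 = $40350.
Offense occurred in a school zone (+$11500 flat): $40350 + $11500 = $51850.
$51850 is within the $450000 maximum.
$51850 is at or above the $9000 minimum.

$51850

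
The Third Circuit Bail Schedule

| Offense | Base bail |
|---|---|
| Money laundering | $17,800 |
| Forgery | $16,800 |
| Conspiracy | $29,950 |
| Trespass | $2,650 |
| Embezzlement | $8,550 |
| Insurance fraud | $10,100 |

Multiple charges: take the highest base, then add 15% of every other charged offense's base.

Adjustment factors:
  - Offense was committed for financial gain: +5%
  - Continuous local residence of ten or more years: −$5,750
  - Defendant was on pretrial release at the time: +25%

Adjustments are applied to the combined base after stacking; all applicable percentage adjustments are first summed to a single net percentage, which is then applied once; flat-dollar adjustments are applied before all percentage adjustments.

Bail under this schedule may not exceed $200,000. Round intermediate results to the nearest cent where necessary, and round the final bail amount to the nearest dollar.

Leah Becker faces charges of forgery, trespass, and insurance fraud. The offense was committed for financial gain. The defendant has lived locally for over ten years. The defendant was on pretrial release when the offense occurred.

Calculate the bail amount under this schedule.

$16,851

Base amounts from the schedule: forgery $16,800; trespass $2,650; insurance fraud $10,100.
Stacking rule: highest base plus 15% of each additional charge. Highest is forgery at $16,800. Additional: $2,650 × 15% = $397.50; $10,100 × 15% = $1,515. Combined base = $16,800 + $1,912.50 = $18,712.50.
Continuous local residence of ten or more years (−$5,750 flat): $18,712.50 − $5,750 = $12,962.50.
Net percentage adjustment: +5% +25% = +30%. $12,962.50 × 1.3 = $16,851.25.
$16,851.25 is within the $200,000 maximum.
Rounded to the nearest dollar: $16,851.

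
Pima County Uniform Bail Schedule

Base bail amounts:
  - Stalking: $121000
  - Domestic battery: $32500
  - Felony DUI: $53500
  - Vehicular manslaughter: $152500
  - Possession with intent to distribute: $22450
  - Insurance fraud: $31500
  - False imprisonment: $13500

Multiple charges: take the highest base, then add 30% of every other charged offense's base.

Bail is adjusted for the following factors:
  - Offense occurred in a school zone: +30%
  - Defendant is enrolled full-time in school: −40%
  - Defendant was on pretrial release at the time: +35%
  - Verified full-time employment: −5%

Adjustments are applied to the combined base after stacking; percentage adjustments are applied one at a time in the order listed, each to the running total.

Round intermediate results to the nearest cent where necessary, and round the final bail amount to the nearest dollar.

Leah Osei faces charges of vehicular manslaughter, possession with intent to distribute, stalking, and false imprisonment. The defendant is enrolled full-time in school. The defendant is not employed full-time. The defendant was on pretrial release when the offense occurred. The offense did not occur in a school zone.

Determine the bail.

Base amounts from the schedule: vehicular manslaughter $152500; possession with intent to distribute $22450; stalking $121000; false imprisonment $13500.
Stacking rule: highest base plus 30% of each additional charge. Highest is vehicular manslaughter at $152500. Additional: $22450 × 30% = $6735; $121000 × 30% = $36300; $13500 × 30% = $4050. Combined base = $152500 + $47085 = $199585.
Defendant is enrolled full-time in school (−40%): $199585 × 0.6 = $119751.
Defendant was on pretrial release at the time (+35%): $119751 × 1.35 = $161663.85.
Rounded to the nearest dollar: $161664.

$161664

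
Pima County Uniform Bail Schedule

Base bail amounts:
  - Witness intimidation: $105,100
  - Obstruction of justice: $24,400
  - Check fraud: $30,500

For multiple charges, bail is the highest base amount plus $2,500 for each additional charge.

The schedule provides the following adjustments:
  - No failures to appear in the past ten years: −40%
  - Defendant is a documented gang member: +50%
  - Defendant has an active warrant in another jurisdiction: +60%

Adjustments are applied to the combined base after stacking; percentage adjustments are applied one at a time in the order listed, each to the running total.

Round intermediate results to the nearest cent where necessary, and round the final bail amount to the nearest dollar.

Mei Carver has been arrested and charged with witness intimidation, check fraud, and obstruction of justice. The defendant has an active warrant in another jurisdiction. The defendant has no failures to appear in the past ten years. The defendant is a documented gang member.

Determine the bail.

$158,544

Base amounts from the schedule: witness intimidation $105,100; check fraud $30,500; obstruction of justice $24,400.
Stacking rule: highest base plus $2,500 per additional charge. Highest is witness intimidation at $105,100; 2 additional charges → +$5,000. Combined base = $110,100.
No failures to appear in the past ten years (−40%): $110,100 × 0.6 = $66,060.
Defendant is a documented gang member (+50%): $66,060 × 1.5 = $99,090.
Defendant has an active warrant in another jurisdiction (+60%): $99,090 × 1.6 = $158,544.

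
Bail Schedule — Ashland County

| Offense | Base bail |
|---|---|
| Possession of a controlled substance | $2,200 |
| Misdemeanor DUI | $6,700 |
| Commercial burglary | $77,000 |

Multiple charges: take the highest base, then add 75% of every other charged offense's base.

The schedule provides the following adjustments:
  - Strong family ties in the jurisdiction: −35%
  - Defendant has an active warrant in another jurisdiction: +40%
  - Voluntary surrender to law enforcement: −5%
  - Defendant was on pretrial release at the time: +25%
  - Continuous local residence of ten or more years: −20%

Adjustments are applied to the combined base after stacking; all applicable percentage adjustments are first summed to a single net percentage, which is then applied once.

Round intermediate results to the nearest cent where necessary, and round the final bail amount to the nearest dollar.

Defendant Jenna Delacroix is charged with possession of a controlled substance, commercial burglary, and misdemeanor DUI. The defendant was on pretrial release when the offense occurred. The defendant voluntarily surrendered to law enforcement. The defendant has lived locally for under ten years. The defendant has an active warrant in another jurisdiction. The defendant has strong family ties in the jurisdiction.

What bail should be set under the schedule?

Base amounts from the schedule: possession of a controlled substance $2,200; commercial burglary $77,000; misdemeanor DUI $6,700.
Stacking rule: highest base plus 75% of each additional charge. Highest is commercial burglary at $77,000. Additional: $2,200 × 75% = $1,650; $6,700 × 75% = $5,025. Combined base = $77,000 + $6,675 = $83,675.
Net percentage adjustment: −35% +40% −5% +25% = +25%. $83,675 × 1.25 = $104,593.75.
Rounded to the nearest dollar: $104,594.

$104,594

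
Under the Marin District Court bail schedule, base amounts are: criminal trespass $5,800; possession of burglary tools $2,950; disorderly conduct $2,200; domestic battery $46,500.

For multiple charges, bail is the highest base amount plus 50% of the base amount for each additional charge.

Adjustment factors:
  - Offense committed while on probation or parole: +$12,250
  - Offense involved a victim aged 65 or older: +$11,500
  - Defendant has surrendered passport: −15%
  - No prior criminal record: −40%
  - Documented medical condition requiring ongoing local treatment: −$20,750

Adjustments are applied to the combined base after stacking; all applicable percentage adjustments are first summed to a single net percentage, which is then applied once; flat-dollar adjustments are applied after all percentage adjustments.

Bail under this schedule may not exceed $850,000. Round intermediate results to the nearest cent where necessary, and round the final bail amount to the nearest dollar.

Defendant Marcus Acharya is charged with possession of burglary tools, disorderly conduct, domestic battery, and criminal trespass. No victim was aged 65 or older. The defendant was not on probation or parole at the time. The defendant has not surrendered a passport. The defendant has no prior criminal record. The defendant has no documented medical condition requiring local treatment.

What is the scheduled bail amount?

$31,185

Base amounts from the schedule: possession of burglary tools $2,950; disorderly conduct $2,200; domestic battery $46,500; criminal trespass $5,800.
Stacking rule: highest base plus 50% of each additional charge. Highest is domestic battery at $46,500. Additional: $2,950 × 50% = $1,475; $2,200 × 50% = $1,100; $5,800 × 50% = $2,900. Combined base = $46,500 + $5,475 = $51,975.
No prior criminal record (−40%): $51,975 × 0.6 = $31,185.
$31,185 is within the $850,000 maximum.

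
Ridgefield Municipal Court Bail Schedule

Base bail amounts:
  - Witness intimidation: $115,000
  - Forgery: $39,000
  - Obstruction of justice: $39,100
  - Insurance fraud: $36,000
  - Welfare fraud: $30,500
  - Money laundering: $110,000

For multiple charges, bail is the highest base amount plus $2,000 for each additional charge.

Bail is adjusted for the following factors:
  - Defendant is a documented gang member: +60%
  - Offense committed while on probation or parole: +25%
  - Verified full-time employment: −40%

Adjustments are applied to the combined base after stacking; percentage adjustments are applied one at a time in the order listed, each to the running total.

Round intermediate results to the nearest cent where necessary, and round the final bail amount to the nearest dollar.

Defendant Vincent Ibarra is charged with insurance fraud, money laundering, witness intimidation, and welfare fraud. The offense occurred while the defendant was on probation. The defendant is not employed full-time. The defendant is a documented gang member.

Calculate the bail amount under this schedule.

$242,000

Base amounts from the schedule: insurance fraud $36,000; money laundering $110,000; witness intimidation $115,000; welfare fraud $30,500.
Stacking rule: highest base plus $2,000 per additional charge. Highest is witness intimidation at $115,000; 3 additional charges → +$6,000. Combined base = $121,000.
Defendant is a documented gang member (+60%): $121,000 × 1.6 = $193,600.
Offense committed while on probation or parole (+25%): $193,600 × 1.25 = $242,000.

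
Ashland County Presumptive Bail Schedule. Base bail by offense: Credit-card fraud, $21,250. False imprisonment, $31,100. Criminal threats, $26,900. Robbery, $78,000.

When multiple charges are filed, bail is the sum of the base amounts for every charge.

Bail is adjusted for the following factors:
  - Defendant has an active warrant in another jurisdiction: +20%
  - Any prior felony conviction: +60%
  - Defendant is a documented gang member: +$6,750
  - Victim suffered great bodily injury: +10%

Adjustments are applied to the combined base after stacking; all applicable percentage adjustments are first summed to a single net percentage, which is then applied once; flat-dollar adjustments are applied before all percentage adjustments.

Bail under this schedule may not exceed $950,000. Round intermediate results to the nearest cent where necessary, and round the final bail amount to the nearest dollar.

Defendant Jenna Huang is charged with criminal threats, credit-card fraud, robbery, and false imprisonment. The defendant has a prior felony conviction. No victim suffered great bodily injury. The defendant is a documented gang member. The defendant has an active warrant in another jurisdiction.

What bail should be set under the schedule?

$295,200

Base amounts from the schedule: criminal threats $26,900; credit-card fraud $21,250; robbery $78,000; false imprisonment $31,100.
Stacking rule: sum of all bases. $26,900 + $21,250 + $78,000 + $31,100 = $157,250.
Defendant is a documented gang member (+$6,750 flat): $157,250 + $6,750 = $164,000.
Net percentage adjustment: +20% +60% = +80%. $164,000 × 1.8 = $295,200.
$295,200 is within the $950,000 maximum.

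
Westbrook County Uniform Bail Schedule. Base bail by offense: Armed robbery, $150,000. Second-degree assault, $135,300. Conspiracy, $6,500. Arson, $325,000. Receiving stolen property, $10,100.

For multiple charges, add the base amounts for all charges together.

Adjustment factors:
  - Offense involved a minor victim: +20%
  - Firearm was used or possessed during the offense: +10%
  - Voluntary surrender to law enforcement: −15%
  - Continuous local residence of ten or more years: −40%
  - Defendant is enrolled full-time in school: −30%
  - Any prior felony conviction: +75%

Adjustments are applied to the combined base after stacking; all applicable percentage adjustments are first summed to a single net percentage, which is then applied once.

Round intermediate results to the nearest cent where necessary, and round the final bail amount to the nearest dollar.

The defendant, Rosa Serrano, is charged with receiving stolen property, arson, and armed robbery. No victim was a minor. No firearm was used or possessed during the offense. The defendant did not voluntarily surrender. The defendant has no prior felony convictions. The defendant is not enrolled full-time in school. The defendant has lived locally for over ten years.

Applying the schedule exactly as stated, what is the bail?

Base amounts from the schedule: receiving stolen property $10,100; arson $325,000; armed robbery $150,000.
Stacking rule: sum of all bases. $10,100 + $325,000 + $150,000 = $485,100.
Continuous local residence of ten or more years (−40%): $485,100 × 0.6 = $291,060.

$291,060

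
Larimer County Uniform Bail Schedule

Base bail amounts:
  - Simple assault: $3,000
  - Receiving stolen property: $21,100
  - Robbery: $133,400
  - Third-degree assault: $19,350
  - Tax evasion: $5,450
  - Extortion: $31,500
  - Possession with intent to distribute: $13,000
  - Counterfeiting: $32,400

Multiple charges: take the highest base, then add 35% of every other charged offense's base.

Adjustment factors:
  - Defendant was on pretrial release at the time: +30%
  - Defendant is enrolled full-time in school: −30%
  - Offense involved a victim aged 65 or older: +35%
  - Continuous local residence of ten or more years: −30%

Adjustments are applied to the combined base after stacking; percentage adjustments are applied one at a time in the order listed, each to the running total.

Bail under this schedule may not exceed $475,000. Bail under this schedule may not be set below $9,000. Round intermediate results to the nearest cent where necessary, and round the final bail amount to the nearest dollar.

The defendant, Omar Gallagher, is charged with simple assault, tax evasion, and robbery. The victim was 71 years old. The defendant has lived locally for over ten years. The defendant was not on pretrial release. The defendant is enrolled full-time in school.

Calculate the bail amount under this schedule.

$90,200

Base amounts from the schedule: simple assault $3,000; tax evasion $5,450; robbery $133,400.
Stacking rule: highest base plus 35% of each additional charge. Highest is robbery at $133,400. Additional: $3,000 × 35% = $1,050; $5,450 × 35% = $1,907.50. Combined base = $133,400 + $2,957.50 = $136,357.50.
Defendant is enrolled full-time in school (−30%): $136,357.50 × 0.7 = $95,450.25.
Offense involved a victim aged 65 or older (+35%): $95,450.25 × 1.35 = $128,857.84.
Continuous local residence of ten or more years (−30%): $128,857.84 × 0.7 = $90,200.49.
$90,200.49 is within the $475,000 maximum.
$90,200.49 is at or above the $9,000 minimum.
Rounded to the nearest dollar: $90,200.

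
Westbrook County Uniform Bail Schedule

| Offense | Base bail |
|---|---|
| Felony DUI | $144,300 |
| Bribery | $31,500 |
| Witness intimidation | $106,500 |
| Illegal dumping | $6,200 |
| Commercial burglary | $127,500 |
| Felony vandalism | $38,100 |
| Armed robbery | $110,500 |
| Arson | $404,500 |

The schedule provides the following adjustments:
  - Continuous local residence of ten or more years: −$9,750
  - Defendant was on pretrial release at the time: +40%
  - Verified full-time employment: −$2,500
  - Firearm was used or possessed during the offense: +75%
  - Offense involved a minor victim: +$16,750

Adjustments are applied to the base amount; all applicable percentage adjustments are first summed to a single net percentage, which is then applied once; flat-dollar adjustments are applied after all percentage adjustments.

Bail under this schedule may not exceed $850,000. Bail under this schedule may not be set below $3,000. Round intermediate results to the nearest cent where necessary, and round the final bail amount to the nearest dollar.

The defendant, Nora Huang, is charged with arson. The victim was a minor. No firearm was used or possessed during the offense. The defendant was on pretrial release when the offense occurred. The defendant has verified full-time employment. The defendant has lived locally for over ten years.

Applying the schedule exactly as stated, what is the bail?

$570,800

Base amounts from the schedule: arson $404,500.
Single charge. Combined base = $404,500.
Defendant was on pretrial release at the time (+40%): $404,500 × 1.4 = $566,300.
Continuous local residence of ten or more years (−$9,750 flat): $566,300 − $9,750 = $556,550.
Verified full-time employment (−$2,500 flat): $556,550 − $2,500 = $554,050.
Offense involved a minor victim (+$16,750 flat): $554,050 + $16,750 = $570,800.
$570,800 is within the $850,000 maximum.
$570,800 is at or above the $3,000 minimum.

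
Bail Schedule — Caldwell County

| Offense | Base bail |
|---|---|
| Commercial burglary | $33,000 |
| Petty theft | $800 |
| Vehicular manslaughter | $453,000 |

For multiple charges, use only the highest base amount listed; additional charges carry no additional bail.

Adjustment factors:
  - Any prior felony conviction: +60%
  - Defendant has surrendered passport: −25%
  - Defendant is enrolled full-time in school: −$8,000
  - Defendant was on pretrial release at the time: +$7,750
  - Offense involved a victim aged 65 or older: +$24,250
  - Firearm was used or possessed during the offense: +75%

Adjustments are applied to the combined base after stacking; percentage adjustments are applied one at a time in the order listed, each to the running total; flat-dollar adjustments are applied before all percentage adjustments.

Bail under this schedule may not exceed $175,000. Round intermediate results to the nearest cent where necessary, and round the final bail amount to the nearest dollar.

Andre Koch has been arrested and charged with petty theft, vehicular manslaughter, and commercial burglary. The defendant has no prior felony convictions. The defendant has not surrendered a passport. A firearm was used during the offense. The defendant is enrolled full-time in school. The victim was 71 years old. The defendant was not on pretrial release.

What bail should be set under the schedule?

$175,000

Base amounts from the schedule: petty theft $800; vehicular manslaughter $453,000; commercial burglary $33,000.
Stacking rule: use the highest base only. Highest is vehicular manslaughter at $453,000. Combined base = $453,000.
Defendant is enrolled full-time in school (−$8,000 flat): $453,000 − $8,000 = $445,000.
Offense involved a victim aged 65 or older (+$24,250 flat): $445,000 + $24,250 = $469,250.
Firearm was used or possessed during the offense (+75%): $469,250 × 1.75 = $821,187.50.
Result $821,187.50 exceeds the maximum of $175,000; bail is capped at $175,000.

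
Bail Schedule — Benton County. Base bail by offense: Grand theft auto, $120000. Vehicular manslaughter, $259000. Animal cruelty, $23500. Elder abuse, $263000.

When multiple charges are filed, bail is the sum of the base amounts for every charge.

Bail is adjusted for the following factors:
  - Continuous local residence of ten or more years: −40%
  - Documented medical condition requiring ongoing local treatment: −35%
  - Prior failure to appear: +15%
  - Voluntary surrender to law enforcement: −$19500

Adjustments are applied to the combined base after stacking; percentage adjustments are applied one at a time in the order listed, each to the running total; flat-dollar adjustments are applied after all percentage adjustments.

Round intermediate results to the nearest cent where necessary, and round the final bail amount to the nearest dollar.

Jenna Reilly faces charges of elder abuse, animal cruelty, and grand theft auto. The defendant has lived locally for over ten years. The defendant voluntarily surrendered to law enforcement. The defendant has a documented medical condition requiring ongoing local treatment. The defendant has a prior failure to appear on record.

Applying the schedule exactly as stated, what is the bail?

$162815

Base amounts from the schedule: elder abuse $263000; animal cruelty $23500; grand theft auto $120000.
Stacking rule: sum of all bases. $263000 + $23500 + $120000 = $406500.
Continuous local residence of ten or more years (−40%): $406500 × 0.6 = $243900.
Documented medical condition requiring ongoing local treatment (−35%): $243900 × 0.65 = $158535.
Prior failure to appear (+15%): $158535 × 1.15 = $182315.25.
Voluntary surrender to law enforcement (−$19500 flat): $182315.25 − $19500 = $162815.25.
Rounded to the nearest dollar: $162815.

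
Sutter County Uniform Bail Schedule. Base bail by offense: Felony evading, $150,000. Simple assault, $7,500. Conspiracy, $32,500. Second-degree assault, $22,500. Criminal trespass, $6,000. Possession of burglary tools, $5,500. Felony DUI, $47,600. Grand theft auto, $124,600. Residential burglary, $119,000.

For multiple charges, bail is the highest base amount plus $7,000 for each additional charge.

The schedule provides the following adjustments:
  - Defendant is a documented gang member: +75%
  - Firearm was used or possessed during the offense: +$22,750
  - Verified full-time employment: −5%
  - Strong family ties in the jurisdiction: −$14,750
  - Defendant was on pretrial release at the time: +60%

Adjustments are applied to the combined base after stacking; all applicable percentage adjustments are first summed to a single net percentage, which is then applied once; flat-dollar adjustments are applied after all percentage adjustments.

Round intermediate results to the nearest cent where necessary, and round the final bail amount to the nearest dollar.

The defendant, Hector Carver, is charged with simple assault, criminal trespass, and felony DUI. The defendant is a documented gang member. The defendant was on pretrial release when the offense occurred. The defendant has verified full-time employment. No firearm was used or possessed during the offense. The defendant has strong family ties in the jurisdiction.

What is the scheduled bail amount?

$126,930

Base amounts from the schedule: simple assault $7,500; criminal trespass $6,000; felony DUI $47,600.
Stacking rule: highest base plus $7,000 per additional charge. Highest is felony DUI at $47,600; 2 additional charges → +$14,000. Combined base = $61,600.
Net percentage adjustment: +75% −5% +60% = +130%. $61,600 × 2.3 = $141,680.
Strong family ties in the jurisdiction (−$14,750 flat): $141,680 − $14,750 = $126,930.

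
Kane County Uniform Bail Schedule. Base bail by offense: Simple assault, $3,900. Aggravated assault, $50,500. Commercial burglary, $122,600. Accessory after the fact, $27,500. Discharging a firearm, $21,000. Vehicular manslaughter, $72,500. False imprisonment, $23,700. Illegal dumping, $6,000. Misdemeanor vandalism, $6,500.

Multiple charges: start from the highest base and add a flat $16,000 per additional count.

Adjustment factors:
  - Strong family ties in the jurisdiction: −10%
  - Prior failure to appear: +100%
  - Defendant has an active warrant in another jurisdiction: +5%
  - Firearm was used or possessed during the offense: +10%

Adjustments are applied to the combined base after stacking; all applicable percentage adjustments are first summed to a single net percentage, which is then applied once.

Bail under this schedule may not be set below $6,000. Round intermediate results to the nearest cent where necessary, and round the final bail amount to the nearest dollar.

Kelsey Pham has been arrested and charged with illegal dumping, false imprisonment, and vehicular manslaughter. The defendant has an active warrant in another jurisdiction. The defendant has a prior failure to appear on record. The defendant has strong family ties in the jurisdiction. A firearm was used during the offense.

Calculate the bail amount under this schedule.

Base amounts from the schedule: illegal dumping $6,000; false imprisonment $23,700; vehicular manslaughter $72,500.
Stacking rule: highest base plus $16,000 per additional charge. Highest is vehicular manslaughter at $72,500; 2 additional charges → +$32,000. Combined base = $104,500.
Net percentage adjustment: −10% +100% +5% +10% = +105%. $104,500 × 2.05 = $214,225.
$214,225 is at or above the $6,000 minimum.

$214,225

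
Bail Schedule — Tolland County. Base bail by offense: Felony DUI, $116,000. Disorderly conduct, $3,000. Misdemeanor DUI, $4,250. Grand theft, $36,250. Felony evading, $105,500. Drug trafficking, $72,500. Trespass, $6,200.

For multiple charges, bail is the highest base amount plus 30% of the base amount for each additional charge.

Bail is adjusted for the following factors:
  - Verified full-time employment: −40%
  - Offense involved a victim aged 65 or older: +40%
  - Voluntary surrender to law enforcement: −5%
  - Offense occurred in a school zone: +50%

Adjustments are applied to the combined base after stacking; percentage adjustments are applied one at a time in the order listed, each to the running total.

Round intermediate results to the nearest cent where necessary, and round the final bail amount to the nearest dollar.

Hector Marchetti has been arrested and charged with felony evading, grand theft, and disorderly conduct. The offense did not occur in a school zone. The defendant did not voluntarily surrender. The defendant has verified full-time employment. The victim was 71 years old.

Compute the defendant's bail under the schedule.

Base amounts from the schedule: felony evading $105,500; grand theft $36,250; disorderly conduct $3,000.
Stacking rule: highest base plus 30% of each additional charge. Highest is felony evading at $105,500. Additional: $36,250 × 30% = $10,875; $3,000 × 30% = $900. Combined base = $105,500 + $11,775 = $117,275.
Verified full-time employment (−40%): $117,275 × 0.6 = $70,365.
Offense involved a victim aged 65 or older (+40%): $70,365 × 1.4 = $98,511.

$98,511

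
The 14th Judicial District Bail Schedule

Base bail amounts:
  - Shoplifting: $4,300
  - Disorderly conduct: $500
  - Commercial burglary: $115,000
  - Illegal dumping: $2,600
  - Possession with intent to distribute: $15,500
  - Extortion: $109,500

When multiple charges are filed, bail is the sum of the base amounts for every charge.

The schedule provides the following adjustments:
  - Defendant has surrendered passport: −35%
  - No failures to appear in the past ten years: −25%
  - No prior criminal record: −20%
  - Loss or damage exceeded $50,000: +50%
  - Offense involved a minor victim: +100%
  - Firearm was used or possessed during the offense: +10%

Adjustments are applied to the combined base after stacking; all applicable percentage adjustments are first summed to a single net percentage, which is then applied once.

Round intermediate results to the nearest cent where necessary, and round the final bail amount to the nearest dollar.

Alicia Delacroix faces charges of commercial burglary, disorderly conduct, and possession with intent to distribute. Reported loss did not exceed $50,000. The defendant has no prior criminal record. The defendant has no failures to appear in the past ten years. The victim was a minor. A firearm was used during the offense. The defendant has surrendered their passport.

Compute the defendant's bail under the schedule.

$170,300

Base amounts from the schedule: commercial burglary $115,000; disorderly conduct $500; possession with intent to distribute $15,500.
Stacking rule: sum of all bases. $115,000 + $500 + $15,500 = $131,000.
Net percentage adjustment: −35% −25% −20% +100% +10% = +30%. $131,000 × 1.3 = $170,300.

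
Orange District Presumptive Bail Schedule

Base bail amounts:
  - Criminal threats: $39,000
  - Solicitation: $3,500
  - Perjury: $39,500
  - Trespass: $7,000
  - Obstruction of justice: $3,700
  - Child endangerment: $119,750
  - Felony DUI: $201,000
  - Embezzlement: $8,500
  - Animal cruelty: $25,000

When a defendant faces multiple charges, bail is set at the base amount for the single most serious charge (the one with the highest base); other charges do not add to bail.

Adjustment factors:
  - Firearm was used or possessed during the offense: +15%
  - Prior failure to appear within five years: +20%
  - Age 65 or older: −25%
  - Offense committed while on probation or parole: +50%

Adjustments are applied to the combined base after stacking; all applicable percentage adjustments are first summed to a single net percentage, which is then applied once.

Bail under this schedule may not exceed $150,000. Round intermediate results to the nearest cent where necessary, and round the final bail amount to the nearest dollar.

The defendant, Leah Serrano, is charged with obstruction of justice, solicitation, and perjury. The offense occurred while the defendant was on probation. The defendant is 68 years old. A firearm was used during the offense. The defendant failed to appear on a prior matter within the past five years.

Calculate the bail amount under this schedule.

Base amounts from the schedule: obstruction of justice $3,700; solicitation $3,500; perjury $39,500.
Stacking rule: use the highest base only. Highest is perjury at $39,500. Combined base = $39,500.
Net percentage adjustment: +15% +20% −25% +50% = +60%. $39,500 × 1.6 = $63,200.
$63,200 is within the $150,000 maximum.

$63,200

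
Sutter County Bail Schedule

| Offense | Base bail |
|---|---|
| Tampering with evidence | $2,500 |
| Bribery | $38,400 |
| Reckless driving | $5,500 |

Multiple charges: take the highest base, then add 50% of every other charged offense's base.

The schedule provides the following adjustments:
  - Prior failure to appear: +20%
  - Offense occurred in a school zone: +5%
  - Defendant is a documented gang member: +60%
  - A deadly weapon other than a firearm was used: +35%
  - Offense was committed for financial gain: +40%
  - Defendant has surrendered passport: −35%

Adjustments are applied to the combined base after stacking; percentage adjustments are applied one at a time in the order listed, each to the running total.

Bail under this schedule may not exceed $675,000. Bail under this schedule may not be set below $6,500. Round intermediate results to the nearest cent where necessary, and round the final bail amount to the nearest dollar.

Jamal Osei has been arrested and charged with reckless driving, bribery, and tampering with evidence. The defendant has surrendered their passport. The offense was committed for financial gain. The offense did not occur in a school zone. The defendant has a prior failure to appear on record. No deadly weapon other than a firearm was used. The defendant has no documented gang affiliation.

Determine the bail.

Base amounts from the schedule: reckless driving $5,500; bribery $38,400; tampering with evidence $2,500.
Stacking rule: highest base plus 50% of each additional charge. Highest is bribery at $38,400. Additional: $5,500 × 50% = $2,750; $2,500 × 50% = $1,250. Combined base = $38,400 + $4,000 = $42,400.
Prior failure to appear (+20%): $42,400 × 1.2 = $50,880.
Offense was committed for financial gain (+40%): $50,880 × 1.4 = $71,232.
Defendant has surrendered passport (−35%): $71,232 × 0.65 = $46,300.80.
$46,300.80 is within the $675,000 maximum.
$46,300.80 is at or above the $6,500 minimum.
Rounded to the nearest dollar: $46,301.

$46,301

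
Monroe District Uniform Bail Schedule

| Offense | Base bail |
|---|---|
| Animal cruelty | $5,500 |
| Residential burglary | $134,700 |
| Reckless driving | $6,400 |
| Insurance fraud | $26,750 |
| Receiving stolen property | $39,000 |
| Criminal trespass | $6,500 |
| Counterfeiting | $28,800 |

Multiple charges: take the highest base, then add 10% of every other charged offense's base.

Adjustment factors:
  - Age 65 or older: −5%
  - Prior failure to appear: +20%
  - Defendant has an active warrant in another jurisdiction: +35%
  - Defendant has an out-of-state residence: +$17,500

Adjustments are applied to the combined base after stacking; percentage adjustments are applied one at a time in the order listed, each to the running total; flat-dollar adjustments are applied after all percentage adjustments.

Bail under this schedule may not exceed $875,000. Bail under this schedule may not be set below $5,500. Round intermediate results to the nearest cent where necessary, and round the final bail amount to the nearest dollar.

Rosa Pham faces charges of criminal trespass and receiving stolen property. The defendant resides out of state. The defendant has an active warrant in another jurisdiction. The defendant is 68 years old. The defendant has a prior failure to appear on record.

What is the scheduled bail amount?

Base amounts from the schedule: criminal trespass $6,500; receiving stolen property $39,000.
Stacking rule: highest base plus 10% of each additional charge. Highest is receiving stolen property at $39,000. Additional: $6,500 × 10% = $650. Combined base = $39,000 + $650 = $39,650.
Age 65 or older (−5%): $39,650 × 0.95 = $37,667.50.
Prior failure to appear (+20%): $37,667.50 × 1.2 = $45,201.
Defendant has an active warrant in another jurisdiction (+35%): $45,201 × 1.35 = $61,021.35.
Defendant has an out-of-state residence (+$17,500 flat): $61,021.35 + $17,500 = $78,521.35.
$78,521.35 is within the $875,000 maximum.
$78,521.35 is at or above the $5,500 minimum.
Rounded to the nearest dollar: $78,521.

$78,521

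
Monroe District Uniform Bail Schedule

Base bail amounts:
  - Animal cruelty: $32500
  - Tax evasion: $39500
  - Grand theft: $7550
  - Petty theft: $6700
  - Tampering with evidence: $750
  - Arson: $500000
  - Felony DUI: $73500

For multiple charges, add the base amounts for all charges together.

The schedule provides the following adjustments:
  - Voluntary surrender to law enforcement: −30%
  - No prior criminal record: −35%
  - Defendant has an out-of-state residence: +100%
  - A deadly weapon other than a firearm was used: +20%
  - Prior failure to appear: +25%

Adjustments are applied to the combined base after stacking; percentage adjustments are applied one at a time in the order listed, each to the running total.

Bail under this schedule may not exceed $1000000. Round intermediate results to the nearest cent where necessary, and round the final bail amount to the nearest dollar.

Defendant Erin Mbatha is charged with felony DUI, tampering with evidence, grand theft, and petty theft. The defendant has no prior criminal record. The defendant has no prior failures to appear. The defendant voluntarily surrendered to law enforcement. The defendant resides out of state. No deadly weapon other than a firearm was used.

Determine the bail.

$80535

Base amounts from the schedule: felony DUI $73500; tampering with evidence $750; grand theft $7550; petty theft $6700.
Stacking rule: sum of all bases. $73500 + $750 + $7550 + $6700 = $88500.
Voluntary surrender to law enforcement (−30%): $88500 × 0.7 = $61950.
No prior criminal record (−35%): $61950 × 0.65 = $40267.50.
Defendant has an out-of-state residence (+100%): $40267.50 × 2 = $80535.
$80535 is within the $1000000 maximum.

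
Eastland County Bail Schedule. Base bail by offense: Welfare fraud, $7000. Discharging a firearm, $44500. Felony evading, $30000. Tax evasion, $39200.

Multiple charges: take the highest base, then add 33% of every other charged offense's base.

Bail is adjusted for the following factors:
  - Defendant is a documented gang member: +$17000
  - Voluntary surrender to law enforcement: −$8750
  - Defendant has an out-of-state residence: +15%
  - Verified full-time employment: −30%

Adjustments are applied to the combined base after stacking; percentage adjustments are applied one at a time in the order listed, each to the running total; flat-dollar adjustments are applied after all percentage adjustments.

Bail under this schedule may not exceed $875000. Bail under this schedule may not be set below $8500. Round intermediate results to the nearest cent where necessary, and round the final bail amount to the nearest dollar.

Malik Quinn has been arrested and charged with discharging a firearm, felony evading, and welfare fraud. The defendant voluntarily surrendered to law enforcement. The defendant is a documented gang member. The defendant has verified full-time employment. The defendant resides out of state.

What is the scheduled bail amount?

Base amounts from the schedule: discharging a firearm $44500; felony evading $30000; welfare fraud $7000.
Stacking rule: highest base plus 33% of each additional charge. Highest is discharging a firearm at $44500. Additional: $30000 × 33% = $9900; $7000 × 33% = $2310. Combined base = $44500 + $12210 = $56710.
Defendant has an out-of-state residence (+15%): $56710 × 1.15 = $65216.50.
Verified full-time employment (−30%): $65216.50 × 0.7 = $45651.55.
Defendant is a documented gang member (+$17000 flat): $45651.55 + $17000 = $62651.55.
Voluntary surrender to law enforcement (−$8750 flat): $62651.55 − $8750 = $53901.55.
$53901.55 is within the $875000 maximum.
$53901.55 is at or above the $8500 minimum.
Rounded to the nearest dollar: $53902.

$53902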